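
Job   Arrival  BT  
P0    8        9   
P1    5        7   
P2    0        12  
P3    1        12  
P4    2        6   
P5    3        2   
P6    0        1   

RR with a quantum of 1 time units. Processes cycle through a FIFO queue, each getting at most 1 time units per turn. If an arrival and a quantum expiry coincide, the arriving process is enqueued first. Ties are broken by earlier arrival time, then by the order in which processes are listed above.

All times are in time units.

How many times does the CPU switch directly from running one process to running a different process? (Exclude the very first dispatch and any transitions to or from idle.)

48

Timeline: | P2 0-1 | P6 1-2 | P3 2-3 | P2 3-4 | P4 4-5 | P5 5-6 | P3 6-7 | P2 7-8 | P1 8-9 | P4 9-10 | P5 10-11 | P3 11-12 | P0 12-13 | P2 13-14 | P1 14-15 | P4 15-16 | P3 16-17 | P0 17-18 | P2 18-19 | P1 19-20 | P4 20-21 | P3 21-22 | P0 22-23 | P2 23-24 | P1 24-25 | P4 25-26 | P3 26-27 | P0 27-28 | P2 28-29 | P1 29-30 | P4 30-31 | P3 31-32 | P0 32-33 | P2 33-34 | P1 34-35 | P3 35-36 | P0 36-37 | P2 37-38 | P1 38-39 | P3 39-40 | P0 40-41 | P2 41-42 | P3 42-43 | P0 43-44 | P2 44-45 | P3 45-46 | P0 46-47 | P2 47-48 | P3 48-49 |
Completion: P0=47  P1=39  P2=48  P3=49  P4=31  P5=11  P6=2
Turnaround (C−A): P0=39  P1=34  P2=48  P3=48  P4=29  P5=8  P6=2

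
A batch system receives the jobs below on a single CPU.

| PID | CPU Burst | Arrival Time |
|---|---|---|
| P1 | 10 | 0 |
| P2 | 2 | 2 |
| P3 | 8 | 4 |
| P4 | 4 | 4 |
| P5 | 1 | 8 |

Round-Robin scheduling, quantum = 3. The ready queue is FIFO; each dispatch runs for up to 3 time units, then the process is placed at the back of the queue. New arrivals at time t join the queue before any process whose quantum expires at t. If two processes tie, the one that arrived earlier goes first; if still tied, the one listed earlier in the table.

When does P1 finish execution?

Gantt: | P1 0-3 | P2 3-5 | P1 5-8 | P3 8-11 | P4 11-14 | P5 14-15 | P1 15-18 | P3 18-21 | P4 21-22 | P1 22-23 | P3 23-25 |
Completion: P1=23  P2=5  P3=25  P4=22  P5=15
Turnaround (C−A): P1=23  P2=3  P3=21  P4=18  P5=7

23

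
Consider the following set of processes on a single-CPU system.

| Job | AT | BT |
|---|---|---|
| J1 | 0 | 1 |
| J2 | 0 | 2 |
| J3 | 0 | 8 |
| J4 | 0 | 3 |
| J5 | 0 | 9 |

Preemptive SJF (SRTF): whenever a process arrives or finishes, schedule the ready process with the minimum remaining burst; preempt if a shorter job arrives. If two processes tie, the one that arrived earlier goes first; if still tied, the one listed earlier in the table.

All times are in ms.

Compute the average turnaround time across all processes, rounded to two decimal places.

9.40

Schedule: | J1 0-1 | J2 1-3 | J4 3-6 | J3 6-14 | J5 14-23 |
Completion: J1=1  J2=3  J3=14  J4=6  J5=23
Turnaround times: J1=1, J2=3, J3=14, J4=6, J5=23
Average turnaround = (1+3+14+6+23) / 5 = 47/5 = 9.40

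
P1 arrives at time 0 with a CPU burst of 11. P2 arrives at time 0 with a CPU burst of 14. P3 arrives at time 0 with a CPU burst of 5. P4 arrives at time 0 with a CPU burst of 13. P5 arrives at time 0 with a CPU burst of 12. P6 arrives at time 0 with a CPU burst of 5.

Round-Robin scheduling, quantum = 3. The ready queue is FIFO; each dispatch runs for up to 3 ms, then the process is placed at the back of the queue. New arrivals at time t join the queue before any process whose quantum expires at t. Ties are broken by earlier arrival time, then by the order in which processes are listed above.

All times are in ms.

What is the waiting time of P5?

Schedule: | P1 0-3 | P2 3-6 | P3 6-9 | P4 9-12 | P5 12-15 | P6 15-18 | P1 18-21 | P2 21-24 | P3 24-26 | P4 26-29 | P5 29-32 | P6 32-34 | P1 34-37 | P2 37-40 | P4 40-43 | P5 43-46 | P1 46-48 | P2 48-51 | P4 51-54 | P5 54-57 | P2 57-59 | P4 59-60 |
Completion: P1=48  P2=59  P3=26  P4=60  P5=57  P6=34
Waiting(P5) = turnaround − burst = 57 − 12 = 45

45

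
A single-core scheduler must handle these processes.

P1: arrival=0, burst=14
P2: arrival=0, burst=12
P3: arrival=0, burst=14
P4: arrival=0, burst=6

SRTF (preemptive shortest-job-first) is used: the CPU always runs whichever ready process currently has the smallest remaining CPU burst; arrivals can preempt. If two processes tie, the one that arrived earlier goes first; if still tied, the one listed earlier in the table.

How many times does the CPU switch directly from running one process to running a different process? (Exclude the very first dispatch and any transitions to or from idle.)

Gantt: | P4 0-6 | P2 6-18 | P1 18-32 | P3 32-46 |
Completion: P1=32  P2=18  P3=46  P4=6
Turnaround (C−A): P1=32  P2=18  P3=46  P4=6

3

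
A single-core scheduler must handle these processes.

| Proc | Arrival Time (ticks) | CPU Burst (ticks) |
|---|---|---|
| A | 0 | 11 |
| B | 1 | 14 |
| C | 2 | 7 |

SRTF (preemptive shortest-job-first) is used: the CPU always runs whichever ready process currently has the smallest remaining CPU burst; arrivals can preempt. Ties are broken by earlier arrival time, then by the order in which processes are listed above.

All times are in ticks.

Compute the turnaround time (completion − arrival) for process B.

Timeline: | A 0-2 | C 2-9 | A 9-18 | B 18-32 |
Completion: A=18  B=32  C=9
Turnaround (C−A): A=18  B=31  C=7
Turnaround(B) = completion − arrival = 32 − 1 = 31

31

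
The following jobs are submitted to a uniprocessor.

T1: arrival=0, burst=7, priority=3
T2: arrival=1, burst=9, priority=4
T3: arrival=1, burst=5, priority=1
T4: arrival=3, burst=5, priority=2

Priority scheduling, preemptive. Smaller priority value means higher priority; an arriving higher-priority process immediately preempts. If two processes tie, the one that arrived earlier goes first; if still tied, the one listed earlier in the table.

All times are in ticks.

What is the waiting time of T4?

Schedule: | T1 0-1 | T3 1-6 | T4 6-11 | T1 11-17 | T2 17-26 |
Completion: T1=17  T2=26  T3=6  T4=11
Turnaround (C−A): T1=17  T2=25  T3=5  T4=8
Waiting(T4) = turnaround − burst = 8 − 5 = 3

3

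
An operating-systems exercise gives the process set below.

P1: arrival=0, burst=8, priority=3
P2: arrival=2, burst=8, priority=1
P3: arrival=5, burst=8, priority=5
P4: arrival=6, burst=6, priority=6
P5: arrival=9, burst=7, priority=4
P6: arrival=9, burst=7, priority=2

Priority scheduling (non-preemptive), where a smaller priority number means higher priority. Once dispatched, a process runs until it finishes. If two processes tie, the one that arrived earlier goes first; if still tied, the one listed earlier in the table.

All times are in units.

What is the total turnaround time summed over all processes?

Timeline: | P1 0-8 | P2 8-16 | P6 16-23 | P5 23-30 | P3 30-38 | P4 38-44 |
Completion: P1=8  P2=16  P3=38  P4=44  P5=30  P6=23
Turnaround = completion − arrival: P1=8, P2=14, P3=33, P4=38, P5=21, P6=14
Total turnaround = 8 + 14 + 33 + 38 + 21 + 14 = 128

128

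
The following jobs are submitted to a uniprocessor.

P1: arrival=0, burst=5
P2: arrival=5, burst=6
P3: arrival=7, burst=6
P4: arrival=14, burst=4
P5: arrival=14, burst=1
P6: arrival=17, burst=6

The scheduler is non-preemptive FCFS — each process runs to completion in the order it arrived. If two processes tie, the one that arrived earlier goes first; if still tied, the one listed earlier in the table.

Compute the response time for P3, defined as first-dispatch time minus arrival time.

Schedule: | P1 0-5 | P2 5-11 | P3 11-17 | P4 17-21 | P5 21-22 | P6 22-28 |
Completion: P1=5  P2=11  P3=17  P4=21  P5=22  P6=28
Turnaround (C−A): P1=5  P2=6  P3=10  P4=7  P5=8  P6=11
Response(P3) = first start − arrival = 11 − 7 = 4

4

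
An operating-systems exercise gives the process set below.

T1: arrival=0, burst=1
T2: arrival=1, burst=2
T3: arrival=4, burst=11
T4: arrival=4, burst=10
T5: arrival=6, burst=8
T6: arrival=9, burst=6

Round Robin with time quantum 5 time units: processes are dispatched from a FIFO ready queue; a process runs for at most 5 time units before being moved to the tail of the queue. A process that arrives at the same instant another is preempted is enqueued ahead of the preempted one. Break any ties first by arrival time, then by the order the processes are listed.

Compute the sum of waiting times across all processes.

90

Gantt: | T1 0-1 | T2 1-3 | idle 3-4 | T3 4-9 | T4 9-14 | T5 14-19 | T6 19-24 | T3 24-29 | T4 29-34 | T5 34-37 | T6 37-38 | T3 38-39 |
Completion: T1=1  T2=3  T3=39  T4=34  T5=37  T6=38
Turnaround (C−A): T1=1  T2=2  T3=35  T4=30  T5=31  T6=29
Waiting = turnaround − burst: T1=0, T2=0, T3=24, T4=20, T5=23, T6=23
Total waiting = 0 + 0 + 24 + 20 + 23 + 23 = 90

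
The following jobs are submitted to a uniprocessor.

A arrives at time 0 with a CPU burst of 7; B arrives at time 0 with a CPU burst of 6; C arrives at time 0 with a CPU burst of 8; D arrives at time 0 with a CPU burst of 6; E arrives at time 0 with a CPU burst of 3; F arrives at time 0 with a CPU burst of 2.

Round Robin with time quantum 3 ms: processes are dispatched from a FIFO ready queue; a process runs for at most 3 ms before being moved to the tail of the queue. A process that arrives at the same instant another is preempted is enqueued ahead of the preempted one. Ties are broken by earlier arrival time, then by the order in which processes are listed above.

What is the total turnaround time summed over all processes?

146

Timeline: | A 0-3 | B 3-6 | C 6-9 | D 9-12 | E 12-15 | F 15-17 | A 17-20 | B 20-23 | C 23-26 | D 26-29 | A 29-30 | C 30-32 |
Completion: A=30  B=23  C=32  D=29  E=15  F=17
Turnaround (C−A): A=30  B=23  C=32  D=29  E=15  F=17
Turnaround = completion − arrival: A=30, B=23, C=32, D=29, E=15, F=17
Total turnaround = 30 + 23 + 32 + 29 + 15 + 17 = 146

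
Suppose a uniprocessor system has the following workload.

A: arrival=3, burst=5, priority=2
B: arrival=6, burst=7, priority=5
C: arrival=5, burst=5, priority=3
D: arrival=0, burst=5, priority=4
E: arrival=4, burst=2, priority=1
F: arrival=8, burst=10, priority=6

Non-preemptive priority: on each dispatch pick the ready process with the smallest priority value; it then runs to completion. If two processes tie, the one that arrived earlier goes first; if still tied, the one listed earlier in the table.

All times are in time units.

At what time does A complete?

12

Gantt: | D 0-5 | E 5-7 | A 7-12 | C 12-17 | B 17-24 | F 24-34 |
Completion: A=12  B=24  C=17  D=5  E=7  F=34
Turnaround (C−A): A=9  B=18  C=12  D=5  E=3  F=26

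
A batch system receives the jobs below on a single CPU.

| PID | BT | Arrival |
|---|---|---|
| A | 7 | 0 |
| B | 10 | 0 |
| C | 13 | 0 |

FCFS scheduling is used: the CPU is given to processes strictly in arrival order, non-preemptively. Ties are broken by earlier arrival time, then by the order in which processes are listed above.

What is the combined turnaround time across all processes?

Timeline: | A 0-7 | B 7-17 | C 17-30 |
Completion: A=7  B=17  C=30
Turnaround (C−A): A=7  B=17  C=30
Turnaround = completion − arrival: A=7, B=17, C=30
Total turnaround = 7 + 17 + 30 = 54

54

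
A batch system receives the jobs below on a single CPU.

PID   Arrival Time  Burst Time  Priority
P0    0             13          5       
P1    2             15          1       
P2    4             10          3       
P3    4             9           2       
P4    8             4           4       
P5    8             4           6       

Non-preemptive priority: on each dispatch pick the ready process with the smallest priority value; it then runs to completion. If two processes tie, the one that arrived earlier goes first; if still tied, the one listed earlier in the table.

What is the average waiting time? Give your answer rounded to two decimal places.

Timeline: | P0 0-13 | P1 13-28 | P3 28-37 | P2 37-47 | P4 47-51 | P5 51-55 |
Completion: P0=13  P1=28  P2=47  P3=37  P4=51  P5=55
Turnaround (C−A): P0=13  P1=26  P2=43  P3=33  P4=43  P5=47
Waiting times: P0=0, P1=11, P2=33, P3=24, P4=39, P5=43
Average waiting = (0+11+33+24+39+43) / 6 = 150/6 = 25.00

25.00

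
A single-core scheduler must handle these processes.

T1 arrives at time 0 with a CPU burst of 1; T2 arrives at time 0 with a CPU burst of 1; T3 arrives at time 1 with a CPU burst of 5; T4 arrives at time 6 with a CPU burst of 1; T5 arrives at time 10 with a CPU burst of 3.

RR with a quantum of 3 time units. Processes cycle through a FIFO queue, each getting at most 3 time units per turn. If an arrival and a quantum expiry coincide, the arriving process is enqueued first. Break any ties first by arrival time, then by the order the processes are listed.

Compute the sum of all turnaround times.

14

Schedule: | T1 0-1 | T2 1-2 | T3 2-7 | T4 7-8 | idle 8-10 | T5 10-13 |
Completion: T1=1  T2=2  T3=7  T4=8  T5=13
Turnaround = completion − arrival: T1=1, T2=2, T3=6, T4=2, T5=3
Total turnaround = 1 + 2 + 6 + 2 + 3 = 14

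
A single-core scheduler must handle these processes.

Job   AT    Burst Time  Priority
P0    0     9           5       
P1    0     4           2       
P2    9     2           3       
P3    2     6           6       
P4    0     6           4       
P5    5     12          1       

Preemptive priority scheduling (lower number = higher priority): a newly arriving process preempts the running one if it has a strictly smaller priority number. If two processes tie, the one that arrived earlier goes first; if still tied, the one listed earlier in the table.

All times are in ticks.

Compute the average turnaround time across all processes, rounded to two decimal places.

20.00

Gantt: | P1 0-4 | P4 4-5 | P5 5-17 | P2 17-19 | P4 19-24 | P0 24-33 | P3 33-39 |
Completion: P0=33  P1=4  P2=19  P3=39  P4=24  P5=17
Turnaround (C−A): P0=33  P1=4  P2=10  P3=37  P4=24  P5=12
Turnaround times: P0=33, P1=4, P2=10, P3=37, P4=24, P5=12
Average turnaround = (33+4+10+37+24+12) / 6 = 120/6 = 20.00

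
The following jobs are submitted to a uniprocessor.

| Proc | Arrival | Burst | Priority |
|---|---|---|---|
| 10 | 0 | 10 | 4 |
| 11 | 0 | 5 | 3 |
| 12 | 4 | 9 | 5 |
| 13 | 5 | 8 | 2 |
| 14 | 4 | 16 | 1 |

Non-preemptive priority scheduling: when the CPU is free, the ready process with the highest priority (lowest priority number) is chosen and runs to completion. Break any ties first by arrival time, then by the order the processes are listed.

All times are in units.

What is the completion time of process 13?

Schedule: | 11 0-5 | 14 5-21 | 13 21-29 | 10 29-39 | 12 39-48 |
Completion: 10=39  11=5  12=48  13=29  14=21

29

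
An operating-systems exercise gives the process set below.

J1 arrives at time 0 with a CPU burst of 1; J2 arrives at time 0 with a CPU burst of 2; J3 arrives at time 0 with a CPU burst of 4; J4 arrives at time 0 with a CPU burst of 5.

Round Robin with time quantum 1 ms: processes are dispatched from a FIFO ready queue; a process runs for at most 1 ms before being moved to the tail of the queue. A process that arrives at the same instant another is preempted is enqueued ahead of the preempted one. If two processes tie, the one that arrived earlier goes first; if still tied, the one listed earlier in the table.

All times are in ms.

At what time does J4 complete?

12

Gantt: | J1 0-1 | J2 1-2 | J3 2-3 | J4 3-4 | J2 4-5 | J3 5-6 | J4 6-7 | J3 7-8 | J4 8-9 | J3 9-10 | J4 10-12 |
Completion: J1=1  J2=5  J3=10  J4=12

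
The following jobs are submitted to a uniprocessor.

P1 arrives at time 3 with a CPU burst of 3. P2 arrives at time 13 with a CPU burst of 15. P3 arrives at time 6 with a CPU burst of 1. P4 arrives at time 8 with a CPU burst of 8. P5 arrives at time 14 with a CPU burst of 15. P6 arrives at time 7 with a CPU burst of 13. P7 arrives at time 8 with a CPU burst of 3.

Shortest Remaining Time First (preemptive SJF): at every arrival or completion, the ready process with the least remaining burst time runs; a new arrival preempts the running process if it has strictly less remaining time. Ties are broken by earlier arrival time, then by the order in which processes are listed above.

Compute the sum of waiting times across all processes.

Schedule: | idle 0-3 | P1 3-6 | P3 6-7 | P6 7-8 | P7 8-11 | P4 11-19 | P6 19-31 | P2 31-46 | P5 46-61 |
Completion: P1=6  P2=46  P3=7  P4=19  P5=61  P6=31  P7=11
Turnaround (C−A): P1=3  P2=33  P3=1  P4=11  P5=47  P6=24  P7=3
Waiting = turnaround − burst: P1=0, P2=18, P3=0, P4=3, P5=32, P6=11, P7=0
Total waiting = 0 + 18 + 0 + 3 + 32 + 11 + 0 = 64

64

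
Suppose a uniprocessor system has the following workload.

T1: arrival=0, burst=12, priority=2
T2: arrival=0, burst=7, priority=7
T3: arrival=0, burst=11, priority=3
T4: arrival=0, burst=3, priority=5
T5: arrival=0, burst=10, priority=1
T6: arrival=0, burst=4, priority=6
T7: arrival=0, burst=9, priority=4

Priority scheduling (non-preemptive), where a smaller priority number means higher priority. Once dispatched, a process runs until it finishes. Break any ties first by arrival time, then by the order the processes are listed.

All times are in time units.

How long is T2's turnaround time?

Timeline: | T5 0-10 | T1 10-22 | T3 22-33 | T7 33-42 | T4 42-45 | T6 45-49 | T2 49-56 |
Completion: T1=22  T2=56  T3=33  T4=45  T5=10  T6=49  T7=42
Turnaround(T2) = completion − arrival = 56 − 0 = 56

56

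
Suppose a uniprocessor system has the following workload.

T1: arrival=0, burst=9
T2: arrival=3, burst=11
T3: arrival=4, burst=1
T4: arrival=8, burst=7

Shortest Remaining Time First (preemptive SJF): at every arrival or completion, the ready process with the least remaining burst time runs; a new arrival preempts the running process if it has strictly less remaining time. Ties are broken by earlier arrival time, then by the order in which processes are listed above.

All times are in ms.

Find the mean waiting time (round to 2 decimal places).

Timeline: | T1 0-4 | T3 4-5 | T1 5-10 | T4 10-17 | T2 17-28 |
Completion: T1=10  T2=28  T3=5  T4=17
Turnaround (C−A): T1=10  T2=25  T3=1  T4=9
Waiting times: T1=1, T2=14, T3=0, T4=2
Average waiting = (1+14+0+2) / 4 = 17/4 = 4.25

4.25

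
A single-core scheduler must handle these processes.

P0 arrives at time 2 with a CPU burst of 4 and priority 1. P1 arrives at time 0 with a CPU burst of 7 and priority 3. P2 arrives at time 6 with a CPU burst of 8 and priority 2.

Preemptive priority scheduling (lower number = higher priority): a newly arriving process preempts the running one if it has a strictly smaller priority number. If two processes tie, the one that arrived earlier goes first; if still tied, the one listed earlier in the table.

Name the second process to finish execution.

Schedule: | P1 0-2 | P0 2-6 | P2 6-14 | P1 14-19 |
Completion: P0=6  P1=19  P2=14
Turnaround (C−A): P0=4  P1=19  P2=8
Finish order: P0 → P2 → P1

P2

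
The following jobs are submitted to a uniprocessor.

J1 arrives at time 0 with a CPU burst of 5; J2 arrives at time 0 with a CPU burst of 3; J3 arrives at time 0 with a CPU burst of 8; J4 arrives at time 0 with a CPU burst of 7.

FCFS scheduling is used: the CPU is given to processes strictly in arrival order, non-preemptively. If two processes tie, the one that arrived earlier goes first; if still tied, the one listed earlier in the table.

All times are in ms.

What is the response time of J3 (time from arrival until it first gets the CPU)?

8

Timeline: | J1 0-5 | J2 5-8 | J3 8-16 | J4 16-23 |
Completion: J1=5  J2=8  J3=16  J4=23
Response(J3) = first start − arrival = 8 − 0 = 8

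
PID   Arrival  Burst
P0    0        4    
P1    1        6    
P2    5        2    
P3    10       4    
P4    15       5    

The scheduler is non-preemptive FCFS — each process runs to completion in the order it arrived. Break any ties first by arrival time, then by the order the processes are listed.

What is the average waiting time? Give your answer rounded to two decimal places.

2.20

Timeline: | P0 0-4 | P1 4-10 | P2 10-12 | P3 12-16 | P4 16-21 |
Completion: P0=4  P1=10  P2=12  P3=16  P4=21
Waiting times: P0=0, P1=3, P2=5, P3=2, P4=1
Average waiting = (0+3+5+2+1) / 5 = 11/5 = 2.20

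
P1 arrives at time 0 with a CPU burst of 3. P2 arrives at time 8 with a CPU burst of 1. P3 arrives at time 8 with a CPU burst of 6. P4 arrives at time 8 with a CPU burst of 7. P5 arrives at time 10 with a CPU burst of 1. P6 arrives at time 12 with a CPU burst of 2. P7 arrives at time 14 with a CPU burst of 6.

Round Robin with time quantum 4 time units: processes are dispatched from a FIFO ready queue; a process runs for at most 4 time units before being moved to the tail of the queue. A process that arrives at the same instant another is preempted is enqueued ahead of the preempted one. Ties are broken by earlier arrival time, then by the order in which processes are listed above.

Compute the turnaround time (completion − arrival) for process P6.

8

Schedule: | P1 0-3 | idle 3-8 | P2 8-9 | P3 9-13 | P4 13-17 | P5 17-18 | P6 18-20 | P3 20-22 | P7 22-26 | P4 26-29 | P7 29-31 |
Completion: P1=3  P2=9  P3=22  P4=29  P5=18  P6=20  P7=31
Turnaround (C−A): P1=3  P2=1  P3=14  P4=21  P5=8  P6=8  P7=17
Turnaround(P6) = completion − arrival = 20 − 12 = 8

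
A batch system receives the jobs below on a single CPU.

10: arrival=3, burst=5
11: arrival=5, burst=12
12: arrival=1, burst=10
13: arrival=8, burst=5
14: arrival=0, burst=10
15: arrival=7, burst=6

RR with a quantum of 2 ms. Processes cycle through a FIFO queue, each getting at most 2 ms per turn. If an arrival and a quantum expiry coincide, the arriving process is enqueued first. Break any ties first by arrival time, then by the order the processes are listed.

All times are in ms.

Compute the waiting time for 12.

Gantt: | 14 0-2 | 12 2-4 | 14 4-6 | 10 6-8 | 12 8-10 | 11 10-12 | 14 12-14 | 15 14-16 | 13 16-18 | 10 18-20 | 12 20-22 | 11 22-24 | 14 24-26 | 15 26-28 | 13 28-30 | 10 30-31 | 12 31-33 | 11 33-35 | 14 35-37 | 15 37-39 | 13 39-40 | 12 40-42 | 11 42-48 |
Completion: 10=31  11=48  12=42  13=40  14=37  15=39
Waiting(12) = turnaround − burst = 41 − 10 = 31

31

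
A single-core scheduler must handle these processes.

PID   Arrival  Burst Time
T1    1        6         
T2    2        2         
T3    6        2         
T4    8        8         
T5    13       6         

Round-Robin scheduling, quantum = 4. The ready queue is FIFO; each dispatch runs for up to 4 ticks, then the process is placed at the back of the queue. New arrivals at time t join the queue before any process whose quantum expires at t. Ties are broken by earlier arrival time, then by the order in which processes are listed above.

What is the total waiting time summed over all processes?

Timeline: | idle 0-1 | T1 1-5 | T2 5-7 | T1 7-9 | T3 9-11 | T4 11-15 | T5 15-19 | T4 19-23 | T5 23-25 |
Completion: T1=9  T2=7  T3=11  T4=23  T5=25
Turnaround (C−A): T1=8  T2=5  T3=5  T4=15  T5=12
Waiting = turnaround − burst: T1=2, T2=3, T3=3, T4=7, T5=6
Total waiting = 2 + 3 + 3 + 7 + 6 = 21

21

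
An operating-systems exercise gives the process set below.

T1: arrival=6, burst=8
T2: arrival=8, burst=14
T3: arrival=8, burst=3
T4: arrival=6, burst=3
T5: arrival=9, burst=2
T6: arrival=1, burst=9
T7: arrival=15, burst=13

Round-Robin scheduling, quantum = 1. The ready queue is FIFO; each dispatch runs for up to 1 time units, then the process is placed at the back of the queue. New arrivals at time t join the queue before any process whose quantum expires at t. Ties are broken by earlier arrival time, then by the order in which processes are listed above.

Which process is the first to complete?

T4

Gantt: | idle 0-1 | T6 1-6 | T1 6-7 | T4 7-8 | T6 8-9 | T1 9-10 | T2 10-11 | T3 11-12 | T4 12-13 | T5 13-14 | T6 14-15 | T1 15-16 | T2 16-17 | T3 17-18 | T4 18-19 | T5 19-20 | T7 20-21 | T6 21-22 | T1 22-23 | T2 23-24 | T3 24-25 | T7 25-26 | T6 26-27 | T1 27-28 | T2 28-29 | T7 29-30 | T1 30-31 | T2 31-32 | T7 32-33 | T1 33-34 | T2 34-35 | T7 35-36 | T1 36-37 | T2 37-38 | T7 38-39 | T2 39-40 | T7 40-41 | T2 41-42 | T7 42-43 | T2 43-44 | T7 44-45 | T2 45-46 | T7 46-47 | T2 47-48 | T7 48-49 | T2 49-50 | T7 50-51 | T2 51-52 | T7 52-53 |
Completion: T1=37  T2=52  T3=25  T4=19  T5=20  T6=27  T7=53
Turnaround (C−A): T1=31  T2=44  T3=17  T4=13  T5=11  T6=26  T7=38
Finish order: T4 → T5 → T3 → T6 → T1 → T2 → T7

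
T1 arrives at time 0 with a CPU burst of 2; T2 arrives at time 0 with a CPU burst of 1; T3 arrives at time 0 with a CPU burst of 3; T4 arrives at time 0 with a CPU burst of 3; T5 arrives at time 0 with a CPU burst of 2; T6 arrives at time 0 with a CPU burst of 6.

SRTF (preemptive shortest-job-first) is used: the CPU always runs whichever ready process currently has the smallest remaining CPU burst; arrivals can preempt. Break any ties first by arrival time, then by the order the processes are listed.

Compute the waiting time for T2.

Timeline: | T2 0-1 | T1 1-3 | T5 3-5 | T3 5-8 | T4 8-11 | T6 11-17 |
Completion: T1=3  T2=1  T3=8  T4=11  T5=5  T6=17
Turnaround (C−A): T1=3  T2=1  T3=8  T4=11  T5=5  T6=17
Waiting(T2) = turnaround − burst = 1 − 1 = 0

0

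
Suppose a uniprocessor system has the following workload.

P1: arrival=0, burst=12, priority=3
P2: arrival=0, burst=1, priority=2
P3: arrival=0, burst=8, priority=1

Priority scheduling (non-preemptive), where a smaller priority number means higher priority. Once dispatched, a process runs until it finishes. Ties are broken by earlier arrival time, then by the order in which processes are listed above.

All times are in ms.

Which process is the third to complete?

P1

Timeline: | P3 0-8 | P2 8-9 | P1 9-21 |
Completion: P1=21  P2=9  P3=8
Finish order: P3 → P2 → P1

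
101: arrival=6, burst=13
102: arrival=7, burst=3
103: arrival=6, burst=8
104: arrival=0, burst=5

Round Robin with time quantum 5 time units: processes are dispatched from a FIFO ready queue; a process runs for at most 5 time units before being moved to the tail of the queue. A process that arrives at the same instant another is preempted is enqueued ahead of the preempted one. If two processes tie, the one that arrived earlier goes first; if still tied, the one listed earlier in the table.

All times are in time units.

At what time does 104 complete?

Schedule: | 104 0-5 | idle 5-6 | 101 6-11 | 103 11-16 | 102 16-19 | 101 19-24 | 103 24-27 | 101 27-30 |
Completion: 101=30  102=19  103=27  104=5

5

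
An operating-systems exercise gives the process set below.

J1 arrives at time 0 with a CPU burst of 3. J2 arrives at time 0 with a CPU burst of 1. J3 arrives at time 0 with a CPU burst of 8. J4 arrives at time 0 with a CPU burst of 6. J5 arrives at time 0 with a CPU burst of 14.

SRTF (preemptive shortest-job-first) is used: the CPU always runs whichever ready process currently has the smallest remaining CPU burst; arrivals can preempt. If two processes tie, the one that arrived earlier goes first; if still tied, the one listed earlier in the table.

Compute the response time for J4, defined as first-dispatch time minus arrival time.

4

Timeline: | J2 0-1 | J1 1-4 | J4 4-10 | J3 10-18 | J5 18-32 |
Completion: J1=4  J2=1  J3=18  J4=10  J5=32
Response(J4) = first start − arrival = 4 − 0 = 4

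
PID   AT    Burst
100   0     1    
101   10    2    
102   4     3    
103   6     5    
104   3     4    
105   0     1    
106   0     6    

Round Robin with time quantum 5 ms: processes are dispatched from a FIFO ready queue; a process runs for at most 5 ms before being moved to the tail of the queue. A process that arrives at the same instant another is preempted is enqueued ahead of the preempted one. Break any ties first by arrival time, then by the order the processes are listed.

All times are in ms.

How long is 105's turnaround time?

2

Schedule: | 100 0-1 | 105 1-2 | 106 2-7 | 104 7-11 | 102 11-14 | 103 14-19 | 106 19-20 | 101 20-22 |
Completion: 100=1  101=22  102=14  103=19  104=11  105=2  106=20
Turnaround (C−A): 100=1  101=12  102=10  103=13  104=8  105=2  106=20
Turnaround(105) = completion − arrival = 2 − 0 = 2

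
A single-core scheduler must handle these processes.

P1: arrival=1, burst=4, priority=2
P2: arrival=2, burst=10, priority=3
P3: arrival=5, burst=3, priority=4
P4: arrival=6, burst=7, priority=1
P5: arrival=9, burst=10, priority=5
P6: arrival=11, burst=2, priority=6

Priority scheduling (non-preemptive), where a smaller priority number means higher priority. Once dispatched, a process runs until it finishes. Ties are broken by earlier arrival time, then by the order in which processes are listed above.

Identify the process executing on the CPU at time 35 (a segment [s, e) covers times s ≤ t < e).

Timeline: | idle 0-1 | P1 1-5 | P2 5-15 | P4 15-22 | P3 22-25 | P5 25-35 | P6 35-37 |
Completion: P1=5  P2=15  P3=25  P4=22  P5=35  P6=37
Turnaround (C−A): P1=4  P2=13  P3=20  P4=16  P5=26  P6=26

P6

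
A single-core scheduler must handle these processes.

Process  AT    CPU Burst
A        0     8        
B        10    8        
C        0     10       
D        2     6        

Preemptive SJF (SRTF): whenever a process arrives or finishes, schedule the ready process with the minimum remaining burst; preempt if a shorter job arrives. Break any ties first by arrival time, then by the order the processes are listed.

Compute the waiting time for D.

6

Timeline: | A 0-8 | D 8-14 | B 14-22 | C 22-32 |
Completion: A=8  B=22  C=32  D=14
Waiting(D) = turnaround − burst = 12 − 6 = 6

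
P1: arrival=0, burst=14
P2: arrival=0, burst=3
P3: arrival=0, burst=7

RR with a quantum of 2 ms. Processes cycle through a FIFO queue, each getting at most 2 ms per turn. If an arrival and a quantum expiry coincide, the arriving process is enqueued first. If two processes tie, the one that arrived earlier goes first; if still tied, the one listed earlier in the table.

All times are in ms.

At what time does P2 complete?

Timeline: | P1 0-2 | P2 2-4 | P3 4-6 | P1 6-8 | P2 8-9 | P3 9-11 | P1 11-13 | P3 13-15 | P1 15-17 | P3 17-18 | P1 18-24 |
Completion: P1=24  P2=9  P3=18

9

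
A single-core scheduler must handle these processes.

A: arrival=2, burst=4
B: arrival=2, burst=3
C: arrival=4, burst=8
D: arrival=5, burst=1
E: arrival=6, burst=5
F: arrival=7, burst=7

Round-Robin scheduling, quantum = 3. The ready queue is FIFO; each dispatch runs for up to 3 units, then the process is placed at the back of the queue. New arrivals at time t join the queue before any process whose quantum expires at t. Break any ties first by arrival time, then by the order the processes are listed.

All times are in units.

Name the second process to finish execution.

Gantt: | idle 0-2 | A 2-5 | B 5-8 | C 8-11 | D 11-12 | A 12-13 | E 13-16 | F 16-19 | C 19-22 | E 22-24 | F 24-27 | C 27-29 | F 29-30 |
Completion: A=13  B=8  C=29  D=12  E=24  F=30
Turnaround (C−A): A=11  B=6  C=25  D=7  E=18  F=23
Finish order: B → D → A → E → C → F

D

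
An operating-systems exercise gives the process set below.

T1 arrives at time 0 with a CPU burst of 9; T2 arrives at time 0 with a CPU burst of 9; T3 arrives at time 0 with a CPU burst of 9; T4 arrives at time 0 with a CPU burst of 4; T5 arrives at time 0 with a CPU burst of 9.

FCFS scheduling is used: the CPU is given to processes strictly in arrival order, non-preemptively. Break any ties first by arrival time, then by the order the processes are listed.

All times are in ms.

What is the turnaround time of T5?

Timeline: | T1 0-9 | T2 9-18 | T3 18-27 | T4 27-31 | T5 31-40 |
Completion: T1=9  T2=18  T3=27  T4=31  T5=40
Turnaround (C−A): T1=9  T2=18  T3=27  T4=31  T5=40
Turnaround(T5) = completion − arrival = 40 − 0 = 40

40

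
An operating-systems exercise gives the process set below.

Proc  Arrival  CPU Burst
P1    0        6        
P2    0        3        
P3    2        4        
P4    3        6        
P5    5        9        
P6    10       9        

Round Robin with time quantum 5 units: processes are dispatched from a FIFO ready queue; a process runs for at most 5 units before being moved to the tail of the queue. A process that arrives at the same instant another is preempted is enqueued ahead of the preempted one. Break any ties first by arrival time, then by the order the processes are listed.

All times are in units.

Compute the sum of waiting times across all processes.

85

Schedule: | P1 0-5 | P2 5-8 | P3 8-12 | P4 12-17 | P5 17-22 | P1 22-23 | P6 23-28 | P4 28-29 | P5 29-33 | P6 33-37 |
Completion: P1=23  P2=8  P3=12  P4=29  P5=33  P6=37
Turnaround (C−A): P1=23  P2=8  P3=10  P4=26  P5=28  P6=27
Waiting = turnaround − burst: P1=17, P2=5, P3=6, P4=20, P5=19, P6=18
Total waiting = 17 + 5 + 6 + 20 + 19 + 18 = 85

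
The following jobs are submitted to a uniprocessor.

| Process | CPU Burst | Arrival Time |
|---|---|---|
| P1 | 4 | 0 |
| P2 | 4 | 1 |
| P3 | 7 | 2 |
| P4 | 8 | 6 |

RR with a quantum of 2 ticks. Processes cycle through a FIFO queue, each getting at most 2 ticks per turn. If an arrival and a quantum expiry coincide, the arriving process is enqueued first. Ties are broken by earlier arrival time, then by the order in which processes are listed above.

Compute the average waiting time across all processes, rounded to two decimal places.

7.50

Schedule: | P1 0-2 | P2 2-4 | P3 4-6 | P1 6-8 | P2 8-10 | P4 10-12 | P3 12-14 | P4 14-16 | P3 16-18 | P4 18-20 | P3 20-21 | P4 21-23 |
Completion: P1=8  P2=10  P3=21  P4=23
Turnaround (C−A): P1=8  P2=9  P3=19  P4=17
Waiting times: P1=4, P2=5, P3=12, P4=9
Average waiting = (4+5+12+9) / 4 = 30/4 = 7.50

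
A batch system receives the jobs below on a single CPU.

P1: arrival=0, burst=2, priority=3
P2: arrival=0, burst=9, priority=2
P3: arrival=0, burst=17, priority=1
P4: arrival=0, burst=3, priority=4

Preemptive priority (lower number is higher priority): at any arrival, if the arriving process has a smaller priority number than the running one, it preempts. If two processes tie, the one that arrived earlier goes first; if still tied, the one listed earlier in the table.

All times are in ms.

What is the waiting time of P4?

28

Schedule: | P3 0-17 | P2 17-26 | P1 26-28 | P4 28-31 |
Completion: P1=28  P2=26  P3=17  P4=31
Turnaround (C−A): P1=28  P2=26  P3=17  P4=31
Waiting(P4) = turnaround − burst = 31 − 3 = 28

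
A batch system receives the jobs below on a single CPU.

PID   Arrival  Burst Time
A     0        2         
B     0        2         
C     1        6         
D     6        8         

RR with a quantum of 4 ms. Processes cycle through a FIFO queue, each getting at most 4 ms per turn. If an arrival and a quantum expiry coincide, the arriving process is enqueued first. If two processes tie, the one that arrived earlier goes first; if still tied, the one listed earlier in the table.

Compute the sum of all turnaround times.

31

Timeline: | A 0-2 | B 2-4 | C 4-8 | D 8-12 | C 12-14 | D 14-18 |
Completion: A=2  B=4  C=14  D=18
Turnaround = completion − arrival: A=2, B=4, C=13, D=12
Total turnaround = 2 + 4 + 13 + 12 = 31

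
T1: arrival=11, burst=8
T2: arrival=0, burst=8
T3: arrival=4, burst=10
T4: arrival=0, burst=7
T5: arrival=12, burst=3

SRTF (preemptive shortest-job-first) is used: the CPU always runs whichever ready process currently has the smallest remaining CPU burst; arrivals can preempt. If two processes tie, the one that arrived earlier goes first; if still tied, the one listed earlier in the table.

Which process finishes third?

T5

Gantt: | T4 0-7 | T2 7-15 | T5 15-18 | T1 18-26 | T3 26-36 |
Completion: T1=26  T2=15  T3=36  T4=7  T5=18
Finish order: T4 → T2 → T5 → T1 → T3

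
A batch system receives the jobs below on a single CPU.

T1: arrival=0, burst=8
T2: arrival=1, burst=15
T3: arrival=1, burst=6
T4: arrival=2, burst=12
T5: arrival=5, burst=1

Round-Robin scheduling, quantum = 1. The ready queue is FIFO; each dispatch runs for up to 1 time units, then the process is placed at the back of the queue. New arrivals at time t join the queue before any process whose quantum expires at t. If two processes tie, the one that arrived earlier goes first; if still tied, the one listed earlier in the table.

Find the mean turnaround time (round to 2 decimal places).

Gantt: | T1 0-1 | T2 1-2 | T3 2-3 | T1 3-4 | T4 4-5 | T2 5-6 | T3 6-7 | T1 7-8 | T5 8-9 | T4 9-10 | T2 10-11 | T3 11-12 | T1 12-13 | T4 13-14 | T2 14-15 | T3 15-16 | T1 16-17 | T4 17-18 | T2 18-19 | T3 19-20 | T1 20-21 | T4 21-22 | T2 22-23 | T3 23-24 | T1 24-25 | T4 25-26 | T2 26-27 | T1 27-28 | T4 28-29 | T2 29-30 | T4 30-31 | T2 31-32 | T4 32-33 | T2 33-34 | T4 34-35 | T2 35-36 | T4 36-37 | T2 37-38 | T4 38-39 | T2 39-42 |
Completion: T1=28  T2=42  T3=24  T4=39  T5=9
Turnaround (C−A): T1=28  T2=41  T3=23  T4=37  T5=4
Turnaround times: T1=28, T2=41, T3=23, T4=37, T5=4
Average turnaround = (28+41+23+37+4) / 5 = 133/5 = 26.60

26.60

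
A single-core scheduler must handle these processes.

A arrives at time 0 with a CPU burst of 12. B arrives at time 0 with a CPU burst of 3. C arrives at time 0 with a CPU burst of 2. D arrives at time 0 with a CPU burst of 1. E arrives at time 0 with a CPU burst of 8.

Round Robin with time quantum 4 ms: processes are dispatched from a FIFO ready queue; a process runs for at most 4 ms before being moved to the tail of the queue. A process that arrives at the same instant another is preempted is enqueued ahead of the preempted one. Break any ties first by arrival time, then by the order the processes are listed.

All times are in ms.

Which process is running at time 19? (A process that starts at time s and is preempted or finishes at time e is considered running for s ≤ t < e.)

Schedule: | A 0-4 | B 4-7 | C 7-9 | D 9-10 | E 10-14 | A 14-18 | E 18-22 | A 22-26 |
Completion: A=26  B=7  C=9  D=10  E=22

E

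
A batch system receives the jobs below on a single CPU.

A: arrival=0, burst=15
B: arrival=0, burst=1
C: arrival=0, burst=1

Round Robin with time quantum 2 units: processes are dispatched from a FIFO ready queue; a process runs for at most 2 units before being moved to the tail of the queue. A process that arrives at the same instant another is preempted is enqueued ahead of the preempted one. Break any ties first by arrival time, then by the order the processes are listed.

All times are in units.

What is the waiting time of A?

Gantt: | A 0-2 | B 2-3 | C 3-4 | A 4-17 |
Completion: A=17  B=3  C=4
Turnaround (C−A): A=17  B=3  C=4
Waiting(A) = turnaround − burst = 17 − 15 = 2

2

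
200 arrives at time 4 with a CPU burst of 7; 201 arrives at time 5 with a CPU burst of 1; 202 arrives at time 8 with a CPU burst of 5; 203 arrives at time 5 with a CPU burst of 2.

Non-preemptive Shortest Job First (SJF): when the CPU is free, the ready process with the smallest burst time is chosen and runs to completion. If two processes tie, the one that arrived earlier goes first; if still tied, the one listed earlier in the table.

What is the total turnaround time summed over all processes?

34

Gantt: | idle 0-4 | 200 4-11 | 201 11-12 | 203 12-14 | 202 14-19 |
Completion: 200=11  201=12  202=19  203=14
Turnaround (C−A): 200=7  201=7  202=11  203=9
Turnaround = completion − arrival: 200=7, 201=7, 202=11, 203=9
Total turnaround = 7 + 7 + 11 + 9 = 34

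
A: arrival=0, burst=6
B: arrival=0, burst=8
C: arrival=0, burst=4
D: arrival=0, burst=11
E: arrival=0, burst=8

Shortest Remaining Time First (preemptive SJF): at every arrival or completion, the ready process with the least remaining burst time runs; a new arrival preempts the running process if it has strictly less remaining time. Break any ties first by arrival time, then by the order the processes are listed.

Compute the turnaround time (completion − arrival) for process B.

Gantt: | C 0-4 | A 4-10 | B 10-18 | E 18-26 | D 26-37 |
Completion: A=10  B=18  C=4  D=37  E=26
Turnaround (C−A): A=10  B=18  C=4  D=37  E=26
Turnaround(B) = completion − arrival = 18 − 0 = 18

18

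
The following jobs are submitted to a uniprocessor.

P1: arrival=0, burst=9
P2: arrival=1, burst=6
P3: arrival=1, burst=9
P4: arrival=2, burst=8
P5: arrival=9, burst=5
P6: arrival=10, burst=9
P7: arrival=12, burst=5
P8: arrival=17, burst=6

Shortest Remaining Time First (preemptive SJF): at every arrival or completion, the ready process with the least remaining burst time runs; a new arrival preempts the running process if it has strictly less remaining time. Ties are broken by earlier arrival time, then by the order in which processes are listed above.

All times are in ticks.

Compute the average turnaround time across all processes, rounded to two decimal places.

23.50

Gantt: | P1 0-1 | P2 1-7 | P1 7-9 | P5 9-14 | P7 14-19 | P1 19-25 | P8 25-31 | P4 31-39 | P3 39-48 | P6 48-57 |
Completion: P1=25  P2=7  P3=48  P4=39  P5=14  P6=57  P7=19  P8=31
Turnaround times: P1=25, P2=6, P3=47, P4=37, P5=5, P6=47, P7=7, P8=14
Average turnaround = (25+6+47+37+5+47+7+14) / 8 = 188/8 = 23.50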